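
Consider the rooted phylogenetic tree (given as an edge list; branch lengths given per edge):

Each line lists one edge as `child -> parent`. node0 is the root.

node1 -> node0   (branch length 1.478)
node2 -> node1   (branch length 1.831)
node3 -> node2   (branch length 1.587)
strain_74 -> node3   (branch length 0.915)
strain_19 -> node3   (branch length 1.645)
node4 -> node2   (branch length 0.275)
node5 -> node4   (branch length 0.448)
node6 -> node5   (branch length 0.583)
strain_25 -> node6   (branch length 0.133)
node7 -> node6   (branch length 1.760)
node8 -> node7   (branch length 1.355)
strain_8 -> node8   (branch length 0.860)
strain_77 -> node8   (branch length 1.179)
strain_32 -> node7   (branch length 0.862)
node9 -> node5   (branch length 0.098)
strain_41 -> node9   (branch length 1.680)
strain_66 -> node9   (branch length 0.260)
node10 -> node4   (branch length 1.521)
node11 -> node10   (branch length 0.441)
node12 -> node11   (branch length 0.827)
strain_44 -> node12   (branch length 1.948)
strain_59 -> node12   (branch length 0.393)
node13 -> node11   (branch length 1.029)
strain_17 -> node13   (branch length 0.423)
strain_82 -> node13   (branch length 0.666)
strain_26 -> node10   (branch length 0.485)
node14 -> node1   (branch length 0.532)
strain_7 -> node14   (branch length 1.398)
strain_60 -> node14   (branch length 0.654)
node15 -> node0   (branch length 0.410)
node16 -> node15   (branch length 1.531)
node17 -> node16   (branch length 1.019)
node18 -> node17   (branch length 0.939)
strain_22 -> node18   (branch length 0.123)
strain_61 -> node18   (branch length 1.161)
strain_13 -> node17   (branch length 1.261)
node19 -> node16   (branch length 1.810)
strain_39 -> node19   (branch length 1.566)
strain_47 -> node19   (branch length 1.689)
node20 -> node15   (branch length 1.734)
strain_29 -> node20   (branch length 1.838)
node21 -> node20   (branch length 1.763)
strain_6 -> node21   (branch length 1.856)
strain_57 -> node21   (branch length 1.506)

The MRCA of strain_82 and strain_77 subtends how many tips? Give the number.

The MRCA of strain_82 and strain_77 is the node subtending (((strain_25,((strain_8,strain_77),strain_32)),(strain_41,strain_66)),(((strain_44,strain_59),(strain_17,strain_82)),strain_26)).
That clade contains 11 terminal taxa: strain_17, strain_25, strain_26, strain_32, strain_41, strain_44, strain_59, strain_66, strain_77, strain_8, strain_82.

11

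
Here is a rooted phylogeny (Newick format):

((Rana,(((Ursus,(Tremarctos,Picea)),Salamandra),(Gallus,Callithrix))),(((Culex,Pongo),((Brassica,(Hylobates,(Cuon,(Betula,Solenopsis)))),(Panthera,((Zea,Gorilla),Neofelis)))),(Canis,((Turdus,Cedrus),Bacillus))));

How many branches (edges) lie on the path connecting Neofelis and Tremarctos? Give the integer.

12

The MRCA of Neofelis and Tremarctos is the root of the tree.
From Neofelis up to that node: 6 branches. From Tremarctos up to the same node: 6 branches. Total: 6 + 6 = 12.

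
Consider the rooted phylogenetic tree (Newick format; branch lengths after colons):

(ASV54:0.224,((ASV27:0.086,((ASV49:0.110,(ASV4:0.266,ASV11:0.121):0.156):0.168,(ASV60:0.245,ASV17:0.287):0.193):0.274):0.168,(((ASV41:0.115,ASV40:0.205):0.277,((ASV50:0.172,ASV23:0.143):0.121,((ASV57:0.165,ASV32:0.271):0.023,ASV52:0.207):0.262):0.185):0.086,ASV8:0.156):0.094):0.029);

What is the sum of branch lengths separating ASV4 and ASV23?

1.661

The path runs ASV4 → … → MRCA → … → ASV23; the MRCA is the node subtending ((ASV27,((ASV49,(ASV4,ASV11)),(ASV60,ASV17))),(((ASV41,ASV40),((ASV50,ASV23),((ASV57,ASV32),ASV52))),ASV8)).
Branch lengths along that path: 0.266 + 0.156 + 0.168 + 0.274 + 0.168 + 0.094 + 0.086 + 0.185 + 0.121 + 0.143 = 1.661.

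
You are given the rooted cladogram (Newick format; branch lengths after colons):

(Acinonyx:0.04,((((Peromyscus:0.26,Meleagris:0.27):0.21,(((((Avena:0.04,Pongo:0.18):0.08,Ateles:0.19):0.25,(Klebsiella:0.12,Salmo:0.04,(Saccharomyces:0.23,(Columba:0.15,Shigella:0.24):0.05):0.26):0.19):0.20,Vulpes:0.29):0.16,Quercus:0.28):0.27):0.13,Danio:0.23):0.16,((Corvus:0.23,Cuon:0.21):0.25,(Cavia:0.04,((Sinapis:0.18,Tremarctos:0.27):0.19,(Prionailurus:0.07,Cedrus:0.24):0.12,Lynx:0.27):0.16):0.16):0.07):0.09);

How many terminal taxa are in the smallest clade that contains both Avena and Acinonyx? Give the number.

22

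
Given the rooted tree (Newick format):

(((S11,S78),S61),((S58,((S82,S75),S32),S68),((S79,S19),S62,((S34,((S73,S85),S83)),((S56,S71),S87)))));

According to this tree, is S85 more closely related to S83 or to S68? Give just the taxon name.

S83

The MRCA of S85 and S83 subtends ((S73,S85),S83) (3 taxa).
The MRCA of S85 and S68 subtends ((S58,((S82,S75),S32),S68),((S79,S19),S62,((S34,((S73,S85),S83)),((S56,S71),S87)))) (15 taxa).
The first is nested inside the second, so S85 shares a more recent common ancestor with S83.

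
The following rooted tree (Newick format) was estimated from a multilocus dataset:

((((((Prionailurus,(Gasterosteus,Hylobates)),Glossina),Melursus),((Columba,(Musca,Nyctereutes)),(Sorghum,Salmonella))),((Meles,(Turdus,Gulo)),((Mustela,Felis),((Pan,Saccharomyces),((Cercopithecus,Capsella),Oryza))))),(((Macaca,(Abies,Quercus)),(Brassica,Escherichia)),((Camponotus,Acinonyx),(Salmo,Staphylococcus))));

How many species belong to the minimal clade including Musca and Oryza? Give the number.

20

The MRCA of Musca and Oryza is the node subtending (((((Prionailurus,(Gasterosteus,Hylobates)),Glossina),Melursus),((Columba,(Musca,Nyctereutes)),(Sorghum,Salmonella))),((Meles,(Turdus,Gulo)),((Mustela,Felis),((Pan,Saccharomyces),((Cercopithecus,Capsella),Oryza))))).
That clade contains 20 terminal taxa: Capsella, Cercopithecus, Columba, Felis, Gasterosteus, Glossina, Gulo, Hylobates, Meles, Melursus, Musca, Mustela, Nyctereutes, Oryza, Pan, Prionailurus, Saccharomyces, Salmonella, Sorghum, Turdus.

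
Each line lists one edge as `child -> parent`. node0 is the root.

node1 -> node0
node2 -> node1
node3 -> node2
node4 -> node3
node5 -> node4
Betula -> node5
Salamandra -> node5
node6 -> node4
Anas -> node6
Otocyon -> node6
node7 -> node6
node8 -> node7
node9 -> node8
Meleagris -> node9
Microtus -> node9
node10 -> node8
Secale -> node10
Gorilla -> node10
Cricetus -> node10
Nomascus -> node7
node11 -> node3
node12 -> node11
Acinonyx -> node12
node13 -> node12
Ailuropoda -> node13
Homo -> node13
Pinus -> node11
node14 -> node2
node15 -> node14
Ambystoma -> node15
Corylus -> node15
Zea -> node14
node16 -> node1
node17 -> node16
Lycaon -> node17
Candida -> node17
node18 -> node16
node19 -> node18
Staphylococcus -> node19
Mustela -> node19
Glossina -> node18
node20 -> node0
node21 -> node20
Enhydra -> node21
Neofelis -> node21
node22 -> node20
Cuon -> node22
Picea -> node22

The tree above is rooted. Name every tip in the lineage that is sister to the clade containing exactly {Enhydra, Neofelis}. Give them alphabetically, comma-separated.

Cuon, Picea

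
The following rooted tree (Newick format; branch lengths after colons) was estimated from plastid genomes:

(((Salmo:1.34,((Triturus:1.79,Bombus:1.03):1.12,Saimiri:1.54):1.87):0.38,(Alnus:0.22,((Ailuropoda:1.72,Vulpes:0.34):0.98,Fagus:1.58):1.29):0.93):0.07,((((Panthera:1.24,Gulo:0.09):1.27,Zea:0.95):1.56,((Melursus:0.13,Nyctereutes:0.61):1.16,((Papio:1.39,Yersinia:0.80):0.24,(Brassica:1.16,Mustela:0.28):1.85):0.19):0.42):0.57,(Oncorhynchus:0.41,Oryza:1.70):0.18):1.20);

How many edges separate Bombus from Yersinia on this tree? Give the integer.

11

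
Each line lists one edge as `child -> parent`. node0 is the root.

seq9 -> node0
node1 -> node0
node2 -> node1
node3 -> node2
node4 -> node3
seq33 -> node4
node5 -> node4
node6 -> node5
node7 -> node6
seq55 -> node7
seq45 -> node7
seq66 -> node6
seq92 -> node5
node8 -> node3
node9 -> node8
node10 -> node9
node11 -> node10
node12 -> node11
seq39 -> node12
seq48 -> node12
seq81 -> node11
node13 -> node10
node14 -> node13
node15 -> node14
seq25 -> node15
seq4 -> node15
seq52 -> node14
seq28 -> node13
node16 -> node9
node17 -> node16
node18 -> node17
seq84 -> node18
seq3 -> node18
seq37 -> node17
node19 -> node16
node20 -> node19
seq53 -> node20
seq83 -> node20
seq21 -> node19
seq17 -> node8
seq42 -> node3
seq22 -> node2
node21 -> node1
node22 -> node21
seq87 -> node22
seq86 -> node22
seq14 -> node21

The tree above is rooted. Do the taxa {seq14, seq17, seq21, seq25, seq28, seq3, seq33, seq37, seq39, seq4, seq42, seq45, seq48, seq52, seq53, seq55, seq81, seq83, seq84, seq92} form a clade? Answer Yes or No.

The MRCA of the listed taxa subtends ((((seq33,(((seq55,seq45),seq66),seq92)),(((((seq39,seq48),seq81),(((seq25,seq4),seq52),seq28)),(((seq84,seq3),seq37),((seq53,seq83),seq21))),seq17),seq42),seq22),((seq87,seq86),seq14)).
That clade also contains seq22, seq66, seq86, seq87, which are not in the proposed group, so the group is not monophyletic.

No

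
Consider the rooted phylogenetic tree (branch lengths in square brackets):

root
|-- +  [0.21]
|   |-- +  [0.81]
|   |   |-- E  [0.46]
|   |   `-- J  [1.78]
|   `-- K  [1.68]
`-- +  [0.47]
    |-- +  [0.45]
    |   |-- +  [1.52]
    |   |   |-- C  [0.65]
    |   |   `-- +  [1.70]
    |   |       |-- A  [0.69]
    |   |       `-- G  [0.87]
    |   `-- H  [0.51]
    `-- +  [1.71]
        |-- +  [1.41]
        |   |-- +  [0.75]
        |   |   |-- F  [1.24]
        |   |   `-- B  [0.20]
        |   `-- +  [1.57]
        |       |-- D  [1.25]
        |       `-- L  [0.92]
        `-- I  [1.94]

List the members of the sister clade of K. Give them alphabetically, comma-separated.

K attaches to the tree at the node subtending ((E,J),K).
The other lineage descending from that same node — the sister group — is (E,J); its 2 tips in alphabetical order are the answer.

E, J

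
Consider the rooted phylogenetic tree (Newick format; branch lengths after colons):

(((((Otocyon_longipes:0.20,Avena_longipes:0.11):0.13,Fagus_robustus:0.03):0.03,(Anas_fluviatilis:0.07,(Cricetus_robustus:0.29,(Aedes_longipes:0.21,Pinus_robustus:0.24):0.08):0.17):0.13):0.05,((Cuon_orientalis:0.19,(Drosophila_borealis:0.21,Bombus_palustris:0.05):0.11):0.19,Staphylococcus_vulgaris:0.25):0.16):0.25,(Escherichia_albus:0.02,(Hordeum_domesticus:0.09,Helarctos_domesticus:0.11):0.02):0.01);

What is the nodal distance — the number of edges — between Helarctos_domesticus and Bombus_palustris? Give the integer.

The MRCA of Helarctos_domesticus and Bombus_palustris is the root of the tree.
From Helarctos_domesticus up to that node: 3 branches. From Bombus_palustris up to the same node: 5 branches. Total: 3 + 5 = 8.

8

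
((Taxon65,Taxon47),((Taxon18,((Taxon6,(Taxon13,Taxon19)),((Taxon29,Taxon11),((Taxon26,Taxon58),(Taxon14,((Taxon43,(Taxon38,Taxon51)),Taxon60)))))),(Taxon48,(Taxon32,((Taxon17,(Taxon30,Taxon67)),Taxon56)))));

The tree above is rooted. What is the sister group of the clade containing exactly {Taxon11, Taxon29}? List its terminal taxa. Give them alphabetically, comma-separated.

Taxon14, Taxon26, Taxon38, Taxon43, Taxon51, Taxon58, Taxon60

The clade containing exactly {Taxon11, Taxon29} attaches to the tree at the node subtending ((Taxon29,Taxon11),((Taxon26,Taxon58),(Taxon14,((Taxon43,(Taxon38,Taxon51)),Taxon60)))).
The other lineage descending from that same node — the sister group — is ((Taxon26,Taxon58),(Taxon14,((Taxon43,(Taxon38,Taxon51)),Taxon60))); its 7 tips in alphabetical order are the answer.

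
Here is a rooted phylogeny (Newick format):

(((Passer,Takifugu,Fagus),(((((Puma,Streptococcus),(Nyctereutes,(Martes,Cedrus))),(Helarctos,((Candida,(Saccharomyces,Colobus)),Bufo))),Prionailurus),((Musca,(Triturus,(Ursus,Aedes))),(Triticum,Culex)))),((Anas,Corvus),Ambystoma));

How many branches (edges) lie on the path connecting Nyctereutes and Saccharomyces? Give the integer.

The MRCA of Nyctereutes and Saccharomyces is the node subtending (((Puma,Streptococcus),(Nyctereutes,(Martes,Cedrus))),(Helarctos,((Candida,(Saccharomyces,Colobus)),Bufo))).
From Nyctereutes up to that node: 3 branches. From Saccharomyces up to the same node: 5 branches. Total: 3 + 5 = 8.

8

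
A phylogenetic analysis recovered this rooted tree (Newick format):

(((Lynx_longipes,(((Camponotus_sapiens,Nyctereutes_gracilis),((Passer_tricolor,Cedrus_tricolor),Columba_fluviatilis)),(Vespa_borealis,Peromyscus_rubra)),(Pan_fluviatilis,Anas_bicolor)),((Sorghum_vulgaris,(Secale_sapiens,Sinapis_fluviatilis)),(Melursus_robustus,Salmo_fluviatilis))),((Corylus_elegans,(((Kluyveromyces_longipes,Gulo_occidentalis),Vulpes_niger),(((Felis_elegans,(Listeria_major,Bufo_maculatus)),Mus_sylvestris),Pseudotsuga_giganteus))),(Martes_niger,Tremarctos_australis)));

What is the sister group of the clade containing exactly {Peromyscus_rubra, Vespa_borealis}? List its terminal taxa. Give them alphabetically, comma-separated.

Camponotus_sapiens, Cedrus_tricolor, Columba_fluviatilis, Nyctereutes_gracilis, Passer_tricolor

The clade containing exactly {Peromyscus_rubra, Vespa_borealis} attaches to the tree at the node subtending (((Camponotus_sapiens,Nyctereutes_gracilis),((Passer_tricolor,Cedrus_tricolor),Columba_fluviatilis)),(Vespa_borealis,Peromyscus_rubra)).
The other lineage descending from that same node — the sister group — is ((Camponotus_sapiens,Nyctereutes_gracilis),((Passer_tricolor,Cedrus_tricolor),Columba_fluviatilis)); its 5 tips in alphabetical order are the answer.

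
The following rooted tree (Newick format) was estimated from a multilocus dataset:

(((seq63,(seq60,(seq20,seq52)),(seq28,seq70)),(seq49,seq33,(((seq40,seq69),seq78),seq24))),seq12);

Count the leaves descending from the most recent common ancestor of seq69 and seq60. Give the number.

12

The MRCA of seq69 and seq60 is the node subtending ((seq63,(seq60,(seq20,seq52)),(seq28,seq70)),(seq49,seq33,(((seq40,seq69),seq78),seq24))).
That clade contains 12 terminal taxa: seq20, seq24, seq28, seq33, seq40, seq49, seq52, seq60, seq63, seq69, seq70, seq78.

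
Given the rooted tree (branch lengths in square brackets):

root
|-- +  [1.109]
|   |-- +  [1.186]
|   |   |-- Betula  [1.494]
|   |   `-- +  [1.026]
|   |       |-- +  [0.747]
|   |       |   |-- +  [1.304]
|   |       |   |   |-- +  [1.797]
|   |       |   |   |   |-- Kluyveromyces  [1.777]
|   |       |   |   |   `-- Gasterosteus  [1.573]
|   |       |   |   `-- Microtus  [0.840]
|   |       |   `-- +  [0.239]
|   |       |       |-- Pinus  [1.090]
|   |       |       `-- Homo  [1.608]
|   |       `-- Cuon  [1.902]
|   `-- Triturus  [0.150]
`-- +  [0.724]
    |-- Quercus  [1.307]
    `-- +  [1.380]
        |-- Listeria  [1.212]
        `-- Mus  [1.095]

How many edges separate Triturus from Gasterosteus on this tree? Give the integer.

7

The MRCA of Triturus and Gasterosteus is the node subtending ((Betula,((((Kluyveromyces,Gasterosteus),Microtus),(Pinus,Homo)),Cuon)),Triturus).
From Triturus up to that node: 1 branch. From Gasterosteus up to the same node: 6 branches. Total: 1 + 6 = 7.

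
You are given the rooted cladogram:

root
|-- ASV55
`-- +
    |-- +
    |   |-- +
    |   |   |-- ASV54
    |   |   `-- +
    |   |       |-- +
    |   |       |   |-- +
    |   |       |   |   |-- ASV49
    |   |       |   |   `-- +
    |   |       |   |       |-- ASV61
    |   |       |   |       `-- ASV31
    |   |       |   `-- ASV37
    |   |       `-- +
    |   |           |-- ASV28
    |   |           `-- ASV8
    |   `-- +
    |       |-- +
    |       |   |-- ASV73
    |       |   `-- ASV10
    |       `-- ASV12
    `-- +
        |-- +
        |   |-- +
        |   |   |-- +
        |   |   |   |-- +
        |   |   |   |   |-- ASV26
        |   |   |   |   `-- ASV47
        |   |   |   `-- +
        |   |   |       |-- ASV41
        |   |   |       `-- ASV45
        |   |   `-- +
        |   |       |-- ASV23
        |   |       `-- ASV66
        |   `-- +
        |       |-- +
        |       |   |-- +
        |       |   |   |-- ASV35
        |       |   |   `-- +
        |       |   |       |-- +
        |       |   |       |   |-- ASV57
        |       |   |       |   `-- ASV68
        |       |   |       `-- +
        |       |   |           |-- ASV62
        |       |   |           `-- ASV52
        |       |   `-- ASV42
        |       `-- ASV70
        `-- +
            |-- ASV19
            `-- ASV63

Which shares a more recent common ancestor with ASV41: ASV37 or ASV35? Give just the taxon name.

The MRCA of ASV41 and ASV35 subtends ((((ASV26,ASV47),(ASV41,ASV45)),(ASV23,ASV66)),(((ASV35,((ASV57,ASV68),(ASV62,ASV52))),ASV42),ASV70)) (13 taxa).
The MRCA of ASV41 and ASV37 subtends (((ASV54,(((ASV49,(ASV61,ASV31)),ASV37),(ASV28,ASV8))),((ASV73,ASV10),ASV12)),(((((ASV26,ASV47),(ASV41,ASV45)),(ASV23,ASV66)),(((ASV35,((ASV57,ASV68),(ASV62,ASV52))),ASV42),ASV70)),(ASV19,ASV63))) (25 taxa).
The first is nested inside the second, so ASV41 shares a more recent common ancestor with ASV35.

ASV35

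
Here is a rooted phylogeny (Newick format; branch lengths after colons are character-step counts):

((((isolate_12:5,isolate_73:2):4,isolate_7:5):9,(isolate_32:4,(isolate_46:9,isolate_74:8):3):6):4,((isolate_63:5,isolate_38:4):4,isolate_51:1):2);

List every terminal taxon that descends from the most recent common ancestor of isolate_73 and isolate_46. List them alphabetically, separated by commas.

isolate_12, isolate_32, isolate_46, isolate_7, isolate_73, isolate_74

Tracing isolate_73: it sits inside (isolate_12,isolate_73).
Tracing isolate_46: it sits inside (isolate_46,isolate_74).
The smallest clade enclosing both is (((isolate_12,isolate_73),isolate_7),(isolate_32,(isolate_46,isolate_74))); the answer is its 6 terminal taxa in alphabetical order.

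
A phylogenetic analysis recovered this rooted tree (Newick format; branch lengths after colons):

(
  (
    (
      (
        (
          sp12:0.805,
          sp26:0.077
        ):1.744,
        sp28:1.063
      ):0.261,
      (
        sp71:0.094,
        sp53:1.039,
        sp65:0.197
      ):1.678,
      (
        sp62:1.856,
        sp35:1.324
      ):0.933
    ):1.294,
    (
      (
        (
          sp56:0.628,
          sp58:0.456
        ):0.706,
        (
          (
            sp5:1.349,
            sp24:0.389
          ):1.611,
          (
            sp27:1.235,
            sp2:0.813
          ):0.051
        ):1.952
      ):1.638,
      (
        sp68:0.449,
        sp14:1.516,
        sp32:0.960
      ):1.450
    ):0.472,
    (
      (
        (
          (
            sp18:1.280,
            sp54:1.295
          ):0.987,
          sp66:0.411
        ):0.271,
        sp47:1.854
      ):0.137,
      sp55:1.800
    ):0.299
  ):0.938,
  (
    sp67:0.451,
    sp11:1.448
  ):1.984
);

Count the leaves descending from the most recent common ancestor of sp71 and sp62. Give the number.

8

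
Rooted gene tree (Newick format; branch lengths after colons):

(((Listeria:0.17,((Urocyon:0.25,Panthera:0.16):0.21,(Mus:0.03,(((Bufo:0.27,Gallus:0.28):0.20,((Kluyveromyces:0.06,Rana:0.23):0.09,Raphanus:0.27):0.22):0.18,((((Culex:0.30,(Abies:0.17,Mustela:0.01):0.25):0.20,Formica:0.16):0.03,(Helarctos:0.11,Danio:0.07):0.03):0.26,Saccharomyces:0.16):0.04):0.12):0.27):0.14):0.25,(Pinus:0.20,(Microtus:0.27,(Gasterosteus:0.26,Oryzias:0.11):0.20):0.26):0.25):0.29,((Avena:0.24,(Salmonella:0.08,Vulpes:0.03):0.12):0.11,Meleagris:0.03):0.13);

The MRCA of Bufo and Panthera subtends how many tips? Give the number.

15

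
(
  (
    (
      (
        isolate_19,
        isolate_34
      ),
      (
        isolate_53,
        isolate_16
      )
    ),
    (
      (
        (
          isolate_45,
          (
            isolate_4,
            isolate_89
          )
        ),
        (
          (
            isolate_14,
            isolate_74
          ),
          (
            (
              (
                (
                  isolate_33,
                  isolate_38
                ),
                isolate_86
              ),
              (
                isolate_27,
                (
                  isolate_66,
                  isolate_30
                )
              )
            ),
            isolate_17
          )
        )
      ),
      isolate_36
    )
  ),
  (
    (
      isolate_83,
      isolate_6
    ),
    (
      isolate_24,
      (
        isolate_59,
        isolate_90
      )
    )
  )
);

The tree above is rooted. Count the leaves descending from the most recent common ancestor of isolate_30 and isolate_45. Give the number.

The MRCA of isolate_30 and isolate_45 is the node subtending ((isolate_45,(isolate_4,isolate_89)),((isolate_14,isolate_74),((((isolate_33,isolate_38),isolate_86),(isolate_27,(isolate_66,isolate_30))),isolate_17))).
That clade contains 12 terminal taxa: isolate_14, isolate_17, isolate_27, isolate_30, isolate_33, isolate_38, isolate_4, isolate_45, isolate_66, isolate_74, isolate_86, isolate_89.

12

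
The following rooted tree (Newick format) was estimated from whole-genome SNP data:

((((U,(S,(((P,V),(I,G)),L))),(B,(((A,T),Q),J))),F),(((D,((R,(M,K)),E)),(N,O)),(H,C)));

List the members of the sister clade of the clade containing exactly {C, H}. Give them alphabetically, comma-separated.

D, E, K, M, N, O, R

The clade containing exactly {C, H} attaches to the tree at the node subtending (((D,((R,(M,K)),E)),(N,O)),(H,C)).
The other lineage descending from that same node — the sister group — is ((D,((R,(M,K)),E)),(N,O)); its 7 tips in alphabetical order are the answer.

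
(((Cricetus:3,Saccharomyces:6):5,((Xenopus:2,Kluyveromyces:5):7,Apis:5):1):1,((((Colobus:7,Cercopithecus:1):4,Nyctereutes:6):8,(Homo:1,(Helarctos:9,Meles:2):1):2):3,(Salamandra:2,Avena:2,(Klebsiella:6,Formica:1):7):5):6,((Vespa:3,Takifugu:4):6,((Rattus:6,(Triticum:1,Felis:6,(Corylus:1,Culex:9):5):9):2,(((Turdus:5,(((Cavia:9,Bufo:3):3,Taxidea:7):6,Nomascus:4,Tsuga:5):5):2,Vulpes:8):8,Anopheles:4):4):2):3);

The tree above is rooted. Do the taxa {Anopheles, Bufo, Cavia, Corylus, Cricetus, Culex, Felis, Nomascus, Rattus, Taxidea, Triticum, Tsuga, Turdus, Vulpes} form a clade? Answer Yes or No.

The MRCA of the listed taxa is the root, so the smallest clade containing them is the whole tree.
That clade also contains Apis, Avena, Cercopithecus, Colobus, Formica, Helarctos, Homo, Klebsiella, Kluyveromyces, Meles, Nyctereutes, Saccharomyces, Salamandra, Takifugu, Vespa, Xenopus, which are not in the proposed group, so the group is not monophyletic.

No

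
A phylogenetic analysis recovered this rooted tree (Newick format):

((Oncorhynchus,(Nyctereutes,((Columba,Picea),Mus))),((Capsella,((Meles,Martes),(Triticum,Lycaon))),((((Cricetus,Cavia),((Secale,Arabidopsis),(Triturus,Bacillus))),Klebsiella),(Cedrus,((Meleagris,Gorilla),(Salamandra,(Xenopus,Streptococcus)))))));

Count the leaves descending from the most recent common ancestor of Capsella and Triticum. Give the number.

The MRCA of Capsella and Triticum is the node subtending (Capsella,((Meles,Martes),(Triticum,Lycaon))).
That clade contains 5 terminal taxa: Capsella, Lycaon, Martes, Meles, Triticum.

5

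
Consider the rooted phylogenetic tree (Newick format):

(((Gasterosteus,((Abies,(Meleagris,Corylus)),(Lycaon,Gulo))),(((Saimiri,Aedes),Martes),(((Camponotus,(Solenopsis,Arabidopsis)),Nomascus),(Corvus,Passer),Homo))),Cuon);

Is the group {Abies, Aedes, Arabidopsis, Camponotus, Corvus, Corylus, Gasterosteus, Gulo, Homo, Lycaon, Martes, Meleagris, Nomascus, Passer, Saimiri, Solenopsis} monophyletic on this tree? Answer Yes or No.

Yes

The most recent common ancestor of these taxa subtends ((Gasterosteus,((Abies,(Meleagris,Corylus)),(Lycaon,Gulo))),(((Saimiri,Aedes),Martes),(((Camponotus,(Solenopsis,Arabidopsis)),Nomascus),(Corvus,Passer),Homo))).
That clade has exactly 16 tips — every listed taxon and nothing else — so the group is monophyletic.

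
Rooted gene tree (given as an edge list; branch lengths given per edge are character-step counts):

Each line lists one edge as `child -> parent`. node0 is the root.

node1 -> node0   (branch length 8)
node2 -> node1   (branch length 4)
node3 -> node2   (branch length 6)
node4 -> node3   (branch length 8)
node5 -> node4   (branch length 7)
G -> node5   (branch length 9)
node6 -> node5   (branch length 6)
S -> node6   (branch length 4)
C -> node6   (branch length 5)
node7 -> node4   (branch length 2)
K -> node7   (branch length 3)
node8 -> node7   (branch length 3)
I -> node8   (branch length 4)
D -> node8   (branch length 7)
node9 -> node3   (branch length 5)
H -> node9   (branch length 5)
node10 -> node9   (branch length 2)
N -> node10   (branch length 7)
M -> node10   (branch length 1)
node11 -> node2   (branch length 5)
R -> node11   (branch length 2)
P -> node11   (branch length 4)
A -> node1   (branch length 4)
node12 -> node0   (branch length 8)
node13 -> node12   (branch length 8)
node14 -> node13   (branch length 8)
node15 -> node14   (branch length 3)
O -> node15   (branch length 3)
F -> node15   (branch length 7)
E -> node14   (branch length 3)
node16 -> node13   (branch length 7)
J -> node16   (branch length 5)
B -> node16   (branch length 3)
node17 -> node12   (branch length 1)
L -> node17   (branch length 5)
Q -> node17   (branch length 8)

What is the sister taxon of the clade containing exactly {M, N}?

The clade containing exactly {M, N} attaches to the tree at the node subtending (H,(N,M)).
The other lineage descending from that same node — the sister group — is the single tip H.

H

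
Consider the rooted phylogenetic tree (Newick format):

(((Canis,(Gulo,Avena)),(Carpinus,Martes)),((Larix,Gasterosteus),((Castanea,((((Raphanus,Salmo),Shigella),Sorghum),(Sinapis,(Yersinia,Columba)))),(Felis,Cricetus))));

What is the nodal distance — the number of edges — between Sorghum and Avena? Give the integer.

10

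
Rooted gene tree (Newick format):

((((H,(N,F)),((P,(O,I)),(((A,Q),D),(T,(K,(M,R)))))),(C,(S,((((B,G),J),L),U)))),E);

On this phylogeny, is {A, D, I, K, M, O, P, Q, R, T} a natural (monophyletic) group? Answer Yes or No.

Yes

The most recent common ancestor of these taxa subtends ((P,(O,I)),(((A,Q),D),(T,(K,(M,R))))).
That clade has exactly 10 tips — every listed taxon and nothing else — so the group is monophyletic.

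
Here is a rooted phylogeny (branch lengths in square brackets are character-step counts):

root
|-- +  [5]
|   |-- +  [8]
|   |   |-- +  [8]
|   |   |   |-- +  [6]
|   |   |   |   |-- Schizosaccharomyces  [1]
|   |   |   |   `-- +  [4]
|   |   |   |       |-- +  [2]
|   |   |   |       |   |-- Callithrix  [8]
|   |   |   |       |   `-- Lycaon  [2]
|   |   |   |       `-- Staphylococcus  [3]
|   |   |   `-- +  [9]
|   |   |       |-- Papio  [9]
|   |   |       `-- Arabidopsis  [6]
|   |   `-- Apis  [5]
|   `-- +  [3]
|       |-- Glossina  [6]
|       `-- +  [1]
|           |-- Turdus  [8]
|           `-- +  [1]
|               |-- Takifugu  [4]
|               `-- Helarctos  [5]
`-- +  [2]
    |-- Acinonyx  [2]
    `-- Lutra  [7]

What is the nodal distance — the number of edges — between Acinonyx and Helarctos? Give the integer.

7

The MRCA of Acinonyx and Helarctos is the root of the tree.
From Acinonyx up to that node: 2 branches. From Helarctos up to the same node: 5 branches. Total: 2 + 5 = 7.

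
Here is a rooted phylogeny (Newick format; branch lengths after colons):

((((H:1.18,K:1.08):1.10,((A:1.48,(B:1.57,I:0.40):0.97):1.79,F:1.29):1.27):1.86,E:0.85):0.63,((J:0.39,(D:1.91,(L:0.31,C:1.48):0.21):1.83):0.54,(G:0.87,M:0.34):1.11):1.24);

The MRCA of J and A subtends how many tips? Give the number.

13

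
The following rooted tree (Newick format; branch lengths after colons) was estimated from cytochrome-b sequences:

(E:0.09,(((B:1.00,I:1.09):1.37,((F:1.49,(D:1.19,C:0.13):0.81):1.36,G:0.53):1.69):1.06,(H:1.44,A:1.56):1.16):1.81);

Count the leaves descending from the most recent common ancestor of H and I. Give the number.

The MRCA of H and I is the node subtending (((B,I),((F,(D,C)),G)),(H,A)).
That clade contains 8 terminal taxa: A, B, C, D, F, G, H, I.

8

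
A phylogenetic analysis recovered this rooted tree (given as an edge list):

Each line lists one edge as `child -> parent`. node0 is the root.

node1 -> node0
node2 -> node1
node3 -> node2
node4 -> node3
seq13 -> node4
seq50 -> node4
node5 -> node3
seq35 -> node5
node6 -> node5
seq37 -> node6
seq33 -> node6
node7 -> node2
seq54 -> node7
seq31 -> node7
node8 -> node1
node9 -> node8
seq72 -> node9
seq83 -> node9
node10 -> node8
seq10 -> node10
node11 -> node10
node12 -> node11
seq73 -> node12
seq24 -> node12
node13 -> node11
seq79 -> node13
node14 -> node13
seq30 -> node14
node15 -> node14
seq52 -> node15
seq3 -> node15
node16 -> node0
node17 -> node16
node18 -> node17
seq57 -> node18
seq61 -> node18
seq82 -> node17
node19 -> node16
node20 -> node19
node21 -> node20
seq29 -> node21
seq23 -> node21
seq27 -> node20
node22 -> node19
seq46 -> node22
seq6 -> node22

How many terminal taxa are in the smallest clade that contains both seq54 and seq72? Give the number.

The MRCA of seq54 and seq72 is the node subtending ((((seq13,seq50),(seq35,(seq37,seq33))),(seq54,seq31)),((seq72,seq83),(seq10,((seq73,seq24),(seq79,(seq30,(seq52,seq3))))))).
That clade contains 16 terminal taxa: seq10, seq13, seq24, seq3, seq30, seq31, seq33, seq35, seq37, seq50, seq52, seq54, seq72, seq73, seq79, seq83.

16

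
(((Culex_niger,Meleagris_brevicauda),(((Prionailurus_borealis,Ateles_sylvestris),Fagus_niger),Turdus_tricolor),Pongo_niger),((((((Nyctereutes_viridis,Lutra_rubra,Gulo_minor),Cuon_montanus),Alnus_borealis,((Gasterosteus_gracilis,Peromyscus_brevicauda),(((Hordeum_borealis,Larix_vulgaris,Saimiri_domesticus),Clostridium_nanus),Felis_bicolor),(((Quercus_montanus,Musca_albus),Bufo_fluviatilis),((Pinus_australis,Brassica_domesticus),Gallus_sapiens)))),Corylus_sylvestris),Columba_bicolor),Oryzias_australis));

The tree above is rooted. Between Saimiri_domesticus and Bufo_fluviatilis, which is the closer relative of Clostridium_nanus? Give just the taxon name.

Saimiri_domesticus

The MRCA of Clostridium_nanus and Saimiri_domesticus subtends ((Hordeum_borealis,Larix_vulgaris,Saimiri_domesticus),Clostridium_nanus) (4 taxa).
The MRCA of Clostridium_nanus and Bufo_fluviatilis subtends ((Gasterosteus_gracilis,Peromyscus_brevicauda),(((Hordeum_borealis,Larix_vulgaris,Saimiri_domesticus),Clostridium_nanus),Felis_bicolor),(((Quercus_montanus,Musca_albus),Bufo_fluviatilis),((Pinus_australis,Brassica_domesticus),Gallus_sapiens))) (13 taxa).
The first is nested inside the second, so Clostridium_nanus shares a more recent common ancestor with Saimiri_domesticus.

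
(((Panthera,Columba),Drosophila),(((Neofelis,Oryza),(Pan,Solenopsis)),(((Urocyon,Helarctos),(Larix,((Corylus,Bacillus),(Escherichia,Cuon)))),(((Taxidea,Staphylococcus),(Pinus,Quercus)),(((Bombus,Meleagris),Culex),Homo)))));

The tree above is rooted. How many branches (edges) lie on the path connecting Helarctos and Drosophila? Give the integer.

7

The MRCA of Helarctos and Drosophila is the root of the tree.
From Helarctos up to that node: 5 branches. From Drosophila up to the same node: 2 branches. Total: 5 + 2 = 7.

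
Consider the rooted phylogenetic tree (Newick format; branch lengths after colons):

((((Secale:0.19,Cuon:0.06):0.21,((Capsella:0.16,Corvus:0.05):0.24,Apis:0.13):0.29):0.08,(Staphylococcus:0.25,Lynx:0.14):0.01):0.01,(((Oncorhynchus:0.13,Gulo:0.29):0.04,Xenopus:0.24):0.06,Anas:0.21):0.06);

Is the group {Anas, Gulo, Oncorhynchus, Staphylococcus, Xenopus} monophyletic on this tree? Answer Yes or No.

The MRCA of the listed taxa is the root, so the smallest clade containing them is the whole tree.
That clade also contains Apis, Capsella, Corvus, Cuon, Lynx, Secale, which are not in the proposed group, so the group is not monophyletic.

No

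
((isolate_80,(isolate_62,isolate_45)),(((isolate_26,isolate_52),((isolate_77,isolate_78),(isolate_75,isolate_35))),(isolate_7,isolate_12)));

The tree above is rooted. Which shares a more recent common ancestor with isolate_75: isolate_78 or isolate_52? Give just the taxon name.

isolate_78

The MRCA of isolate_75 and isolate_78 subtends ((isolate_77,isolate_78),(isolate_75,isolate_35)) (4 taxa).
The MRCA of isolate_75 and isolate_52 subtends ((isolate_26,isolate_52),((isolate_77,isolate_78),(isolate_75,isolate_35))) (6 taxa).
The first is nested inside the second, so isolate_75 shares a more recent common ancestor with isolate_78.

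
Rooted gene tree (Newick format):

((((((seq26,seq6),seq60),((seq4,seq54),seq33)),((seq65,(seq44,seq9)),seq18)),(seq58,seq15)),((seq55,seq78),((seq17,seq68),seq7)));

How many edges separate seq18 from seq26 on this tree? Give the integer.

6

The MRCA of seq18 and seq26 is the node subtending ((((seq26,seq6),seq60),((seq4,seq54),seq33)),((seq65,(seq44,seq9)),seq18)).
From seq18 up to that node: 2 branches. From seq26 up to the same node: 4 branches. Total: 2 + 4 = 6.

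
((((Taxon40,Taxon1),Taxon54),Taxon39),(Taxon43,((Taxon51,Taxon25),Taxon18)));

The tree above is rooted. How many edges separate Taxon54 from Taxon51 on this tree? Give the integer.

The MRCA of Taxon54 and Taxon51 is the root of the tree.
From Taxon54 up to that node: 3 branches. From Taxon51 up to the same node: 4 branches. Total: 3 + 4 = 7.

7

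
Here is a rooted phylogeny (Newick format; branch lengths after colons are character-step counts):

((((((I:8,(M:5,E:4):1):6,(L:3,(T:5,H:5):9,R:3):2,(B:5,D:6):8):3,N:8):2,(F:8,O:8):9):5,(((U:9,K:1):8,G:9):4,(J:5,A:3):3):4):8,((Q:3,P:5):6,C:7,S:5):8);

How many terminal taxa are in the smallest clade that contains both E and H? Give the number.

The MRCA of E and H is the node subtending ((I,(M,E)),(L,(T,H),R),(B,D)).
That clade contains 9 terminal taxa: B, D, E, H, I, L, M, R, T.

9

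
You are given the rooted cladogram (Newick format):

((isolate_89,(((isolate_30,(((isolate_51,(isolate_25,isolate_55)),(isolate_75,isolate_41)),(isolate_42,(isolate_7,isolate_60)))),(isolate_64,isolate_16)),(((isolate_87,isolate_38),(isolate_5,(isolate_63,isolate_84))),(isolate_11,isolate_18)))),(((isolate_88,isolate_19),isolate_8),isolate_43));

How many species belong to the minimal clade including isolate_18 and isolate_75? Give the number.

18

The MRCA of isolate_18 and isolate_75 is the node subtending (((isolate_30,(((isolate_51,(isolate_25,isolate_55)),(isolate_75,isolate_41)),(isolate_42,(isolate_7,isolate_60)))),(isolate_64,isolate_16)),(((isolate_87,isolate_38),(isolate_5,(isolate_63,isolate_84))),(isolate_11,isolate_18))).
That clade contains 18 terminal taxa: isolate_11, isolate_16, isolate_18, isolate_25, isolate_30, isolate_38, isolate_41, isolate_42, isolate_5, isolate_51, isolate_55, isolate_60, isolate_63, isolate_64, isolate_7, isolate_75, isolate_84, isolate_87.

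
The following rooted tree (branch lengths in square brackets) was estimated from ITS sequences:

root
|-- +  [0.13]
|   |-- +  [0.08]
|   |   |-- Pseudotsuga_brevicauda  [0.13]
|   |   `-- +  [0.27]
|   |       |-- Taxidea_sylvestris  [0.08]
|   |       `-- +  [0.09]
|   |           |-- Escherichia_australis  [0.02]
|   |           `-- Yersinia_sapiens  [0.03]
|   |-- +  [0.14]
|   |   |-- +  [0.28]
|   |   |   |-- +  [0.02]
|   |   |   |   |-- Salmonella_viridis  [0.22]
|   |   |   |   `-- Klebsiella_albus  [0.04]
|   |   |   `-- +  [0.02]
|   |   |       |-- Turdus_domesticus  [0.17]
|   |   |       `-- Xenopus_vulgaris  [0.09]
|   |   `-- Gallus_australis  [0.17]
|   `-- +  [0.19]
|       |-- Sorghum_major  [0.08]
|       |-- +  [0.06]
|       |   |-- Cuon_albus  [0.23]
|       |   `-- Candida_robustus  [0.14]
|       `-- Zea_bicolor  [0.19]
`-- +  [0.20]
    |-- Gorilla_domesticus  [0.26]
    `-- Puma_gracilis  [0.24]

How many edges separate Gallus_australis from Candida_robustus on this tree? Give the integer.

The MRCA of Gallus_australis and Candida_robustus is the node subtending ((Pseudotsuga_brevicauda,(Taxidea_sylvestris,(Escherichia_australis,Yersinia_sapiens))),(((Salmonella_viridis,Klebsiella_albus),(Turdus_domesticus,Xenopus_vulgaris)),Gallus_australis),(Sorghum_major,(Cuon_albus,Candida_robustus),Zea_bicolor)).
From Gallus_australis up to that node: 2 branches. From Candida_robustus up to the same node: 3 branches. Total: 2 + 3 = 5.

5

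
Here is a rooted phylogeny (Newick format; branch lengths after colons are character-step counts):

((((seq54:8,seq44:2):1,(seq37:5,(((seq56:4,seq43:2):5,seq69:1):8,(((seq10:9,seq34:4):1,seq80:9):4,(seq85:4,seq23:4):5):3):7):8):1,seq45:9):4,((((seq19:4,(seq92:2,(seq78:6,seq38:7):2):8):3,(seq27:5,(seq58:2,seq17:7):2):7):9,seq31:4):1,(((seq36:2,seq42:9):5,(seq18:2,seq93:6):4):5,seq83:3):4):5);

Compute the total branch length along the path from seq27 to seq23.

59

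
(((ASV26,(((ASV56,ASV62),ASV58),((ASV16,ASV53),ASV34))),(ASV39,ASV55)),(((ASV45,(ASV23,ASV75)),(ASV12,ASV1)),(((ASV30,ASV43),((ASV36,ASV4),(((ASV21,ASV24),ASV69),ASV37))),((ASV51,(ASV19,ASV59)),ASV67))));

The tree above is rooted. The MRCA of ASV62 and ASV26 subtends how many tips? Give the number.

7

The MRCA of ASV62 and ASV26 is the node subtending (ASV26,(((ASV56,ASV62),ASV58),((ASV16,ASV53),ASV34))).
That clade contains 7 terminal taxa: ASV16, ASV26, ASV34, ASV53, ASV56, ASV58, ASV62.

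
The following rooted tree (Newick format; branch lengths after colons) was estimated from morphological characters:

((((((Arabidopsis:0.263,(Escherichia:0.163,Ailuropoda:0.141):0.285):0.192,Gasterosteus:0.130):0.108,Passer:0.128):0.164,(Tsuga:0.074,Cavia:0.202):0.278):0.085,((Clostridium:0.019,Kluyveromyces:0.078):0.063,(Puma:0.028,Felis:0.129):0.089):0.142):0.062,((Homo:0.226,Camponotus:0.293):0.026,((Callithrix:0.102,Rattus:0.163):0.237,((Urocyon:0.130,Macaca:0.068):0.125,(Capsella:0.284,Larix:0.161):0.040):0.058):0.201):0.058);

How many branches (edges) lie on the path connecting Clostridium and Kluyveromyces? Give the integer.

The MRCA of Clostridium and Kluyveromyces is the node subtending (Clostridium,Kluyveromyces).
From Clostridium up to that node: 1 branch. From Kluyveromyces up to the same node: 1 branch. Total: 1 + 1 = 2.

2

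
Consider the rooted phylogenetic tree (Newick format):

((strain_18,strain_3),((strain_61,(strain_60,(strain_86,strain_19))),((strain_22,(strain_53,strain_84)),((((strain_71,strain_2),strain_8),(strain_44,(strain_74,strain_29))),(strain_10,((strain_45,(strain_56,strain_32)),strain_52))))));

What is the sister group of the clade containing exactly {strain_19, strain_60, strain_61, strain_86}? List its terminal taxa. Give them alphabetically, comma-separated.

The clade containing exactly {strain_19, strain_60, strain_61, strain_86} attaches to the tree at the node subtending ((strain_61,(strain_60,(strain_86,strain_19))),((strain_22,(strain_53,strain_84)),((((strain_71,strain_2),strain_8),(strain_44,(strain_74,strain_29))),(strain_10,((strain_45,(strain_56,strain_32)),strain_52))))).
The other lineage descending from that same node — the sister group — is ((strain_22,(strain_53,strain_84)),((((strain_71,strain_2),strain_8),(strain_44,(strain_74,strain_29))),(strain_10,((strain_45,(strain_56,strain_32)),strain_52)))); its 14 tips in alphabetical order are the answer.

strain_10, strain_2, strain_22, strain_29, strain_32, strain_44, strain_45, strain_52, strain_53, strain_56, strain_71, strain_74, strain_8, strain_84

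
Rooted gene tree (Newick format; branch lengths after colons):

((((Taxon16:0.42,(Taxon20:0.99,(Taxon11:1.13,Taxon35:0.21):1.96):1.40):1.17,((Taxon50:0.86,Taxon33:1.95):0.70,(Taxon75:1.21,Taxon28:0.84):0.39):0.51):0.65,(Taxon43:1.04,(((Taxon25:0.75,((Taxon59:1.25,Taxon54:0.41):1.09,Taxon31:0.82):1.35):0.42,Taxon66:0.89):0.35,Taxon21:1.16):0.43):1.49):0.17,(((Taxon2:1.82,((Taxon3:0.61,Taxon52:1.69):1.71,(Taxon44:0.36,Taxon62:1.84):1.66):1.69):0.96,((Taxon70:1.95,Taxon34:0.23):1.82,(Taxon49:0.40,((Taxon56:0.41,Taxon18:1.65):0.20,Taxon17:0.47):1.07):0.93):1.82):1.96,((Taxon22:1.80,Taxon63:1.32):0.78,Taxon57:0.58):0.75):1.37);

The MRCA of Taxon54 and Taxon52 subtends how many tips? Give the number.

29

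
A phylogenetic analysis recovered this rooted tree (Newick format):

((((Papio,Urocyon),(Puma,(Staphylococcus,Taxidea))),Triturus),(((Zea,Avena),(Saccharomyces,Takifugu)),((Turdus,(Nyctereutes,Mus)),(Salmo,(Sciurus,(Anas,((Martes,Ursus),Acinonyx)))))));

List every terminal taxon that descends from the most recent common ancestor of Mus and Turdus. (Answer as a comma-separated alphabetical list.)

Mus, Nyctereutes, Turdus

Tracing Mus: it sits inside (Nyctereutes,Mus).
Tracing Turdus: it sits inside (Turdus,(Nyctereutes,Mus)).
The smallest clade enclosing both is (Turdus,(Nyctereutes,Mus)); the answer is its 3 terminal taxa in alphabetical order.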